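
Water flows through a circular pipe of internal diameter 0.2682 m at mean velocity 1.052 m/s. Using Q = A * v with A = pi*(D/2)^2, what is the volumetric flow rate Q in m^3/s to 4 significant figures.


A = pi*(0.2682/2)^2 = 0.0564947 m^2
Q = 0.0564947 * 1.052 = 0.05943 m^3/s
Therefore the volumetric flow rate Q = 0.05943 m^3/s.


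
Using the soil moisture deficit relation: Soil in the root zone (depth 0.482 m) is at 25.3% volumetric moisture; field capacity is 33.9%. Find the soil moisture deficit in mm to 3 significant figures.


Approach: apply the soil moisture deficit relation, SMD = (FC - theta)/100 * depth * 1000.
SMD = (33.9 - 25.3)/100 * 0.482 * 1000 = 41.5 mm
Therefore the soil moisture deficit = 41.5 mm.


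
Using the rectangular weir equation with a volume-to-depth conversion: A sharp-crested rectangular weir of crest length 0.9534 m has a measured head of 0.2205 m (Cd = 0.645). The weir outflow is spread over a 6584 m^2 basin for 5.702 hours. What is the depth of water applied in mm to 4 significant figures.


Approach: apply the rectangular weir equation with a volume-to-depth conversion, Q = (2/3)*Cd*L*sqrt(2g)*H^1.5; d = Q*t/A * 1000.
Step 1 — weir discharge:
  Q = (2/3)*0.645*0.9534*sqrt(2*9.81)*0.2205^1.5 = 0.188021 m^3/s
Step 2 — volume: V = 0.188021 * 5.702*3600 = 3859.54 m^3
Step 3 — depth: d = V/A * 1000 = 3859.54/6584 * 1000 = 586.2 mm
Therefore the depth of water applied = 586.2 mm.


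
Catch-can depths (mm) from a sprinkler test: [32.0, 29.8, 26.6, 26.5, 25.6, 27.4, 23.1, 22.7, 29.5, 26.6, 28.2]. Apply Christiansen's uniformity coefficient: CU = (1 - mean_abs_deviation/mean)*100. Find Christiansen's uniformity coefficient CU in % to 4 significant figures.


mean = 27.0909 mm
mean |d_i - mean| = 2.08099 mm
CU = (1 - 2.08099/27.0909)*100 = 92.32 %
Therefore Christiansen's uniformity coefficient CU = 92.32 %.


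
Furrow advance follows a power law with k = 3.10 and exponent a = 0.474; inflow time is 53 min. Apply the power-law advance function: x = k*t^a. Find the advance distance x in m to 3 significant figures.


x = 3.10 * 53^0.474 = 20.4 m
Therefore the advance distance x = 20.4 m.


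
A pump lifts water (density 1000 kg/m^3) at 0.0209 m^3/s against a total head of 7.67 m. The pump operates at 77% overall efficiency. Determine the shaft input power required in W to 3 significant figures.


Approach: apply hydraulic power then efficiency conversion, P = rho*g*Q*H; P_in = P/eta.
Step 1 — hydraulic power (P = rho*g*Q*H):
  P = 1000 * 9.81 * 0.0209 * 7.67 = 1572.6 W
Step 2 — input power: P_in = P/eta = 1572.6 / 0.77 = 2040 W
Therefore the shaft input power required = 2040 W.


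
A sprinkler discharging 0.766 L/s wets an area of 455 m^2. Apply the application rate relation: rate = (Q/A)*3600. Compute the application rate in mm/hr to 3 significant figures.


rate = (0.766 / 455) * 3600 = 6.06 mm/hr
Therefore the application rate = 6.06 mm/hr.


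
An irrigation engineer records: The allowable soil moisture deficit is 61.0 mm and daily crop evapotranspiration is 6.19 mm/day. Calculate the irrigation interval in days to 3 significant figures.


Approach: apply the irrigation interval relation, interval = SMD / ETc.
interval = 61.0 / 6.19 = 9.85 days
Therefore the irrigation interval = 9.85 days.


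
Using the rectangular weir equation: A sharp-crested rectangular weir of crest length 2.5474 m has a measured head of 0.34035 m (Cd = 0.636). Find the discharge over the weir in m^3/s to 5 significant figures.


Approach: apply the rectangular weir equation, Q = (2/3)*Cd*L*sqrt(2g)*H^1.5.
Q = (2/3)*0.636*2.5474*sqrt(2*9.81)*0.34035^1.5 = 0.94995 m^3/s
Therefore the discharge over the weir = 0.94995 m^3/s.


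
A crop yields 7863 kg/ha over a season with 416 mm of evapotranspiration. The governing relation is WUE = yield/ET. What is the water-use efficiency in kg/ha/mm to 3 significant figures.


WUE = 7863 / 416 = 18.9 kg/ha/mm
Therefore the water-use efficiency = 18.9 kg/ha/mm.


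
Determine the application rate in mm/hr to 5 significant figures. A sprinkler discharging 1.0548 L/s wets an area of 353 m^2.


Approach: apply the application rate relation, rate = (Q/A)*3600.
rate = (1.0548 / 353) * 3600 = 10.757 mm/hr
Therefore the application rate = 10.757 mm/hr.


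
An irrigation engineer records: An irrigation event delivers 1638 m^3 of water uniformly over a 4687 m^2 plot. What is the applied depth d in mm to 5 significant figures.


Approach: apply depth from volume over area, d = (V/A)*1000.
d = (1638 / 4687) * 1000 = 349.48 mm
Therefore the applied depth d = 349.48 mm.


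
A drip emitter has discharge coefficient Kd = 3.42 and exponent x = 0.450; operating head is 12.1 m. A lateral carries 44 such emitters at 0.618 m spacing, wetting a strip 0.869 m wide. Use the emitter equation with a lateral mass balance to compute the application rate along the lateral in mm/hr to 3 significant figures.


Approach: apply the emitter equation with a lateral mass balance, q = Kd*h^x; Q = n*q; rate = Q/(n*spacing*width).
Step 1 — single emitter flow (q = Kd*h^x):
  q = 3.42 * 12.1^0.450 = 10.502 L/hr
Step 2 — total lateral flow: Q = 44 * 10.502 = 462.10 L/hr
Step 3 — wetted area: A = 44 * 0.618 * 0.869 = 23.630 m^2
Step 4 — application rate: Q/A = 462.10/23.630 = 19.6 mm/hr
Therefore the application rate along the lateral = 19.6 mm/hr.


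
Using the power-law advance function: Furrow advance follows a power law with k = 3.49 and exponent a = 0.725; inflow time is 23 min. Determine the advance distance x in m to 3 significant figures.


Approach: apply the power-law advance function, x = k*t^a.
x = 3.49 * 23^0.725 = 33.9 m
Therefore the advance distance x = 33.9 m.


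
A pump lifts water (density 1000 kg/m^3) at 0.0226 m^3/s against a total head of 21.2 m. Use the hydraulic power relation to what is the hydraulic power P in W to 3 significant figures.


Approach: apply the hydraulic power relation, P = rho*g*Q*H.
P = 1000 * 9.81 * 0.0226 * 21.2 = 4700 W
Therefore the hydraulic power P = 4700 W.


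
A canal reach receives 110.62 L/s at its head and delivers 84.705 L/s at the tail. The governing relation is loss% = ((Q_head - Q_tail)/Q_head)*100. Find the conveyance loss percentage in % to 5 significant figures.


loss = ((110.62 - 84.705)/110.62)*100 = 23.427 %
Therefore the conveyance loss percentage = 23.427 %.


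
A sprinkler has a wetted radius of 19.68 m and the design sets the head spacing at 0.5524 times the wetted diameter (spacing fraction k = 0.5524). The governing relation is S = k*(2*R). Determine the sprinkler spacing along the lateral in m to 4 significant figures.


S = 0.5524 * (2 * 19.68) = 21.74 m
Therefore the sprinkler spacing along the lateral = 21.74 m.


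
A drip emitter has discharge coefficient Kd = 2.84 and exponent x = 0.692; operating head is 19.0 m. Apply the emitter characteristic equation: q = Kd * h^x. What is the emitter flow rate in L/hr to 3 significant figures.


q = 2.84 * 19.0^0.692 = 21.8 L/hr
Therefore the emitter flow rate = 21.8 L/hr.


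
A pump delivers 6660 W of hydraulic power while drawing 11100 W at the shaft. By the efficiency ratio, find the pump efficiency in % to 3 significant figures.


Approach: apply the efficiency ratio, eta = (P_out/P_in)*100.
eta = (6660 / 11100) * 100 = 60.0 %
Therefore the pump efficiency = 60.0 %.


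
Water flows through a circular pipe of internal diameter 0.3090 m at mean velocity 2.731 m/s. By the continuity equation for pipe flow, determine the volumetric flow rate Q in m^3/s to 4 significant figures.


Approach: apply the continuity equation for pipe flow, Q = A * v with A = pi*(D/2)^2.
A = pi*(0.3090/2)^2 = 0.0749906 m^2
Q = 0.0749906 * 2.731 = 0.2048 m^3/s
Therefore the volumetric flow rate Q = 0.2048 m^3/s.


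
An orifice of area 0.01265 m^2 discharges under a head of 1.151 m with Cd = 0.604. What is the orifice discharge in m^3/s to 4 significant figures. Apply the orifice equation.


Approach: apply the orifice equation, Q = Cd*A*sqrt(2*g*h).
Q = 0.604 * 0.01265 * sqrt(2*9.81*1.151) = 0.03631 m^3/s
Therefore the orifice discharge = 0.03631 m^3/s.


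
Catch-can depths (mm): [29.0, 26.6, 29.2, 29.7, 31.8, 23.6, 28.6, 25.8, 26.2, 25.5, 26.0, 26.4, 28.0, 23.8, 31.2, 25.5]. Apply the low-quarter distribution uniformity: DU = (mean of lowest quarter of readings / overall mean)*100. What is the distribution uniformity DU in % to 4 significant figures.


sorted lowest 4 of 16: [23.6, 23.8, 25.5, 25.5] -> mean = 24.6000 mm
overall mean = 27.3062 mm
DU = (24.6000/27.3062)*100 = 90.09 %
Therefore the distribution uniformity DU = 90.09 %.


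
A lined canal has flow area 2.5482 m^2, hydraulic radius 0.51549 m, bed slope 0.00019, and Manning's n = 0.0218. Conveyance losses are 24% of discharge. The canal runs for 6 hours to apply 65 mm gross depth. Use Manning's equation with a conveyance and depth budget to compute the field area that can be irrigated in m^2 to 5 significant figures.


Approach: apply Manning's equation with a conveyance and depth budget, Q = (1/n)*A*R^(2/3)*S^(1/2); Q_field = Q*(1-loss); Area = Q_field*t/(d/1000).
Step 1 — canal discharge (Manning's equation):
  Q = (1/0.0218) * 2.5482 * 0.51549^(2/3) * 0.00019^(1/2) = 1.035859 m^3/s
Step 2 — delivered flow: Q_field = 1.035859*(1 - 24/100) = 0.7872528 m^3/s
Step 3 — volume delivered: V = 0.7872528 * 6*3600 = 17004.66 m^3
Step 4 — area served: A = V / (depth/1000) = 17004.66 / 0.065 = 261610 m^2
Therefore the field area that can be irrigated = 261610 m^2.


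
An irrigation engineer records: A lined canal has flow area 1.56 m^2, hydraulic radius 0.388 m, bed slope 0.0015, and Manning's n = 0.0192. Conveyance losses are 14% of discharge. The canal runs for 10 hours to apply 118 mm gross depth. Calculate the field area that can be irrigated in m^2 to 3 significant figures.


Approach: apply Manning's equation with a conveyance and depth budget, Q = (1/n)*A*R^(2/3)*S^(1/2); Q_field = Q*(1-loss); Area = Q_field*t/(d/1000).
Step 1 — canal discharge (Manning's equation):
  Q = (1/0.0192) * 1.56 * 0.388^(2/3) * 0.0015^(1/2) = 1.6740 m^3/s
Step 2 — delivered flow: Q_field = 1.6740*(1 - 14/100) = 1.4396 m^3/s
Step 3 — volume delivered: V = 1.4396 * 10*3600 = 51827 m^3
Step 4 — area served: A = V / (depth/1000) = 51827 / 0.118 = 439000 m^2
Therefore the field area that can be irrigated = 439000 m^2.


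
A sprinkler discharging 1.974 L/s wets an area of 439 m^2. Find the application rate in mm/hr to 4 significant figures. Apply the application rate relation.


Approach: apply the application rate relation, rate = (Q/A)*3600.
rate = (1.974 / 439) * 3600 = 16.19 mm/hr
Therefore the application rate = 16.19 mm/hr.


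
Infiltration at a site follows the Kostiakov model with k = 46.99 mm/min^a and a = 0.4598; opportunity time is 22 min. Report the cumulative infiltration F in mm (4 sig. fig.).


Approach: apply the Kostiakov infiltration equation, F = k*t^a.
F = 46.99 * 22^0.4598 = 194.6 mm
Therefore the cumulative infiltration F = 194.6 mm.


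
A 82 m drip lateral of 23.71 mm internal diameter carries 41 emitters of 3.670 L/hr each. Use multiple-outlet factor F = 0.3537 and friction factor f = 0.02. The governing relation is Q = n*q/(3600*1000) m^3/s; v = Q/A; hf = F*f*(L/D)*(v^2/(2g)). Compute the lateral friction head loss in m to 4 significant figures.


Q = 41*3.670/(3600*1000) = 4.17972e-05 m^3/s
A = pi*(23.71e-3/2)^2 = 4.41523e-04 m^2, so v = Q/A = 0.0946661 m/s
hf = 0.3537*0.02*(82/0.02371)*(0.0946661^2/(2*9.81)) = 0.01117 m
Therefore the lateral friction head loss = 0.01117 m.


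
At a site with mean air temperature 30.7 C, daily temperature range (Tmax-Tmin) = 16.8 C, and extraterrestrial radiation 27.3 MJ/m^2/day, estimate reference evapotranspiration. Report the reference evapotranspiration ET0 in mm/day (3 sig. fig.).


Approach: apply the Hargreaves-Samani method, ET0 = 0.0023*(Tmean+17.8)*sqrt(Tmax-Tmin)*0.408*Ra.
ET0 = 0.0023*(30.7+17.8)*sqrt(16.8)*0.408*27.3 = 5.09 mm/day
Therefore the reference evapotranspiration ET0 = 5.09 mm/day.


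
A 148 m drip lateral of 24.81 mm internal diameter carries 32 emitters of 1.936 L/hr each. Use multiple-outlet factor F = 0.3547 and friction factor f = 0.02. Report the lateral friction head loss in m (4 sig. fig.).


Approach: apply Darcy-Weisbach with the multiple-outlet F-factor, Q = n*q/(3600*1000) m^3/s; v = Q/A; hf = F*f*(L/D)*(v^2/(2g)).
Q = 32*1.936/(3600*1000) = 1.72089e-05 m^3/s
A = pi*(24.81e-3/2)^2 = 4.83441e-04 m^2, so v = Q/A = 0.0355967 m/s
hf = 0.3547*0.02*(148/0.02481)*(0.0355967^2/(2*9.81)) = 0.002733 m
Therefore the lateral friction head loss = 0.002733 m.


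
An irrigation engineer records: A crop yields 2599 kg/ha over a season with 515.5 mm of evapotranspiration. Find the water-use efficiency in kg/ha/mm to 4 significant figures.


Approach: apply the water-use efficiency ratio, WUE = yield/ET.
WUE = 2599 / 515.5 = 5.042 kg/ha/mm
Therefore the water-use efficiency = 5.042 kg/ha/mm.


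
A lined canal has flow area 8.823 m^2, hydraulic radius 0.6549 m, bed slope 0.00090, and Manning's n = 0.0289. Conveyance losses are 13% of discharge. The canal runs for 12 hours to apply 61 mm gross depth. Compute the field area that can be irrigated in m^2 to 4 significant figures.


Approach: apply Manning's equation with a conveyance and depth budget, Q = (1/n)*A*R^(2/3)*S^(1/2); Q_field = Q*(1-loss); Area = Q_field*t/(d/1000).
Step 1 — canal discharge (Manning's equation):
  Q = (1/0.0289) * 8.823 * 0.6549^(2/3) * 0.00090^(1/2) = 6.90700 m^3/s
Step 2 — delivered flow: Q_field = 6.90700*(1 - 13/100) = 6.00909 m^3/s
Step 3 — volume delivered: V = 6.00909 * 12*3600 = 259593 m^3
Step 4 — area served: A = V / (depth/1000) = 259593 / 0.061 = 4256000 m^2
Therefore the field area that can be irrigated = 4256000 m^2.


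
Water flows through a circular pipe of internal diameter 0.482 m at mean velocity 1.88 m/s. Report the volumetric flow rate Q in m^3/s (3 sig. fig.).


Approach: apply the continuity equation for pipe flow, Q = A * v with A = pi*(D/2)^2.
A = pi*(0.482/2)^2 = 0.18247 m^2
Q = 0.18247 * 1.88 = 0.343 m^3/s
Therefore the volumetric flow rate Q = 0.343 m^3/s.


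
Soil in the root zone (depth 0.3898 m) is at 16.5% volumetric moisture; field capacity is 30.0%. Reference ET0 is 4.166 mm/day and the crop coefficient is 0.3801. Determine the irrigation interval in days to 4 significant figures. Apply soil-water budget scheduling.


Approach: apply soil-water budget scheduling, SMD = (FC-theta)/100*depth*1000; ETc = ET0*Kc; interval = SMD/ETc.
Step 1 — soil moisture deficit:
  SMD = (30.0 - 16.5)/100 * 0.3898 * 1000 = 52.6230 mm
Step 2 — daily crop ET (ETc = ET0*Kc):
  ETc = 4.166 * 0.3801 = 1.58350 mm/day
Step 3 — irrigation interval (SMD/ETc):
  interval = 52.6230 / 1.58350 = 33.23 days
Therefore the irrigation interval = 33.23 days.


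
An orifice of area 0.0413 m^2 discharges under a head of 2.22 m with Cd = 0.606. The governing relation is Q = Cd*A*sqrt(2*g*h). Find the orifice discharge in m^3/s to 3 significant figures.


Q = 0.606 * 0.0413 * sqrt(2*9.81*2.22) = 0.165 m^3/s
Therefore the orifice discharge = 0.165 m^3/s.


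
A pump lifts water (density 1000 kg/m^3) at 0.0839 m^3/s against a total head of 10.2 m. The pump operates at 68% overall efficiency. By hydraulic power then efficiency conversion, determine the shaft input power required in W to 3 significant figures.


Approach: apply hydraulic power then efficiency conversion, P = rho*g*Q*H; P_in = P/eta.
Step 1 — hydraulic power (P = rho*g*Q*H):
  P = 1000 * 9.81 * 0.0839 * 10.2 = 8395.2 W
Step 2 — input power: P_in = P/eta = 8395.2 / 0.68 = 12300 W
Therefore the shaft input power required = 12300 W.


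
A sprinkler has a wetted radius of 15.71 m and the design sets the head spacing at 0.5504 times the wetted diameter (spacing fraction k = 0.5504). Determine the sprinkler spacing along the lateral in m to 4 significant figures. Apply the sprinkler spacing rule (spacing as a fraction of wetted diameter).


Approach: apply the sprinkler spacing rule (spacing as a fraction of wetted diameter), S = k*(2*R).
S = 0.5504 * (2 * 15.71) = 17.29 m
Therefore the sprinkler spacing along the lateral = 17.29 m.


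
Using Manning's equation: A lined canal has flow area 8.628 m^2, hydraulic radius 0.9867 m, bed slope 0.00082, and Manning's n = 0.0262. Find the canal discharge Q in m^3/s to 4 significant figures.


Approach: apply Manning's equation, Q = (1/n)*A*R^(2/3)*S^(1/2).
Q = (1/0.0262) * 8.628 * 0.9867^(2/3) * 0.00082^(1/2) = 9.346 m^3/s
Therefore the canal discharge Q = 9.346 m^3/s.


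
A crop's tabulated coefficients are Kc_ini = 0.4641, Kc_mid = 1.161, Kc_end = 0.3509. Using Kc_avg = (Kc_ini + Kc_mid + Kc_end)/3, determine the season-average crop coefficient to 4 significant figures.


Kc_avg = (0.4641 + 1.161 + 0.3509)/3 = 0.6587
Therefore the season-average crop coefficient = 0.6587.


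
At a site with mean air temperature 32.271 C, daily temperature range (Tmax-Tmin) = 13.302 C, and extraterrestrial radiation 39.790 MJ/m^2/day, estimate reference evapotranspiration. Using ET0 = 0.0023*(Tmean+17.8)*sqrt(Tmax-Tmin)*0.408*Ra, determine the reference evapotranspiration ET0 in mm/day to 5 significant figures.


ET0 = 0.0023*(32.271+17.8)*sqrt(13.302)*0.408*39.790 = 6.8188 mm/day
Therefore the reference evapotranspiration ET0 = 6.8188 mm/day.


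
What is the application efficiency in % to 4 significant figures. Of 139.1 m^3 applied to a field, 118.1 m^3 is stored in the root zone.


Approach: apply the application efficiency ratio, Ea = (stored/applied)*100.
Ea = (118.1/139.1)*100 = 84.90 %
Therefore the application efficiency = 84.90 %.


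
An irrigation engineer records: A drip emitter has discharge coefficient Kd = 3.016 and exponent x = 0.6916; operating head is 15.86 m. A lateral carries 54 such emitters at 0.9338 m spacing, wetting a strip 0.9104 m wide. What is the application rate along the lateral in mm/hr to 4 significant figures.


Approach: apply the emitter equation with a lateral mass balance, q = Kd*h^x; Q = n*q; rate = Q/(n*spacing*width).
Step 1 — single emitter flow (q = Kd*h^x):
  q = 3.016 * 15.86^0.6916 = 20.3968 L/hr
Step 2 — total lateral flow: Q = 54 * 20.3968 = 1101.42 L/hr
Step 3 — wetted area: A = 54 * 0.9338 * 0.9104 = 45.9071 m^2
Step 4 — application rate: Q/A = 1101.42/45.9071 = 23.99 mm/hr
Therefore the application rate along the lateral = 23.99 mm/hr.


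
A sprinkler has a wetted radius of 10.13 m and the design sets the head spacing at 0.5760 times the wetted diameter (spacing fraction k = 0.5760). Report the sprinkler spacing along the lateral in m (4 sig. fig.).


Approach: apply the sprinkler spacing rule (spacing as a fraction of wetted diameter), S = k*(2*R).
S = 0.5760 * (2 * 10.13) = 11.67 m
Therefore the sprinkler spacing along the lateral = 11.67 m.


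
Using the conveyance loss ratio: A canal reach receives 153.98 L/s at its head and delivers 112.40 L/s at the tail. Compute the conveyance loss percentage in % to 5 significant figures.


Approach: apply the conveyance loss ratio, loss% = ((Q_head - Q_tail)/Q_head)*100.
loss = ((153.98 - 112.40)/153.98)*100 = 27.004 %
Therefore the conveyance loss percentage = 27.004 %.


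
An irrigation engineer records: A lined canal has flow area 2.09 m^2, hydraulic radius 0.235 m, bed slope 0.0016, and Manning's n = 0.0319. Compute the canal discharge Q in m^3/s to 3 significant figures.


Approach: apply Manning's equation, Q = (1/n)*A*R^(2/3)*S^(1/2).
Q = (1/0.0319) * 2.09 * 0.235^(2/3) * 0.0016^(1/2) = 0.998 m^3/s
Therefore the canal discharge Q = 0.998 m^3/s.


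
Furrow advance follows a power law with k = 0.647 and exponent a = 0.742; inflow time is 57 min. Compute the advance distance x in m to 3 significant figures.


Approach: apply the power-law advance function, x = k*t^a.
x = 0.647 * 57^0.742 = 13.0 m
Therefore the advance distance x = 13.0 m.


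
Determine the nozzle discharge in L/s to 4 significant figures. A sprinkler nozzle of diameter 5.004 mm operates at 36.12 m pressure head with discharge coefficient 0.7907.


Approach: apply the orifice equation, Q = Cd*A*sqrt(2*g*h), A = pi*(d/2)^2.
A = pi*(5.004e-3/2)^2 = 1.96664e-05 m^2
Q = 0.7907 * 1.96664e-05 * sqrt(2*9.81*36.12) * 1000 = 0.4140 L/s
Therefore the nozzle discharge = 0.4140 L/s.


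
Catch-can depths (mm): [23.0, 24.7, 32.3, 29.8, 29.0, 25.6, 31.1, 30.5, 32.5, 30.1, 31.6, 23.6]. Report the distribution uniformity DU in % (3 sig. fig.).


Approach: apply the low-quarter distribution uniformity, DU = (mean of lowest quarter of readings / overall mean)*100.
sorted lowest 3 of 12: [23.0, 23.6, 24.7] -> mean = 23.767 mm
overall mean = 28.650 mm
DU = (23.767/28.650)*100 = 83.0 %
Therefore the distribution uniformity DU = 83.0 %.


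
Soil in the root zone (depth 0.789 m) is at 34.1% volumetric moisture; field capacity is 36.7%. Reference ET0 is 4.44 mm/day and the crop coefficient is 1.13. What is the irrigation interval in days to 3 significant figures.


Approach: apply soil-water budget scheduling, SMD = (FC-theta)/100*depth*1000; ETc = ET0*Kc; interval = SMD/ETc.
Step 1 — soil moisture deficit:
  SMD = (36.7 - 34.1)/100 * 0.789 * 1000 = 20.514 mm
Step 2 — daily crop ET (ETc = ET0*Kc):
  ETc = 4.44 * 1.13 = 5.0172 mm/day
Step 3 — irrigation interval (SMD/ETc):
  interval = 20.514 / 5.0172 = 4.09 days
Therefore the irrigation interval = 4.09 days.


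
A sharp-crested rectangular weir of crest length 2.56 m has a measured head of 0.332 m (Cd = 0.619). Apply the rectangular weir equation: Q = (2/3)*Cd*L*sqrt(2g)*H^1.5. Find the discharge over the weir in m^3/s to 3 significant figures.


Q = (2/3)*0.619*2.56*sqrt(2*9.81)*0.332^1.5 = 0.895 m^3/s
Therefore the discharge over the weir = 0.895 m^3/s.


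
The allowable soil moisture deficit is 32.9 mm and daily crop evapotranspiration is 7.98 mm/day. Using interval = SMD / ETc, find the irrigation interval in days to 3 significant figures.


interval = 32.9 / 7.98 = 4.12 days
Therefore the irrigation interval = 4.12 days.


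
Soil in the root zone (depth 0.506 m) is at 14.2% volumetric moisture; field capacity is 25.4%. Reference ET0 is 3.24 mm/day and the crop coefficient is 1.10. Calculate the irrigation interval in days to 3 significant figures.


Approach: apply soil-water budget scheduling, SMD = (FC-theta)/100*depth*1000; ETc = ET0*Kc; interval = SMD/ETc.
Step 1 — soil moisture deficit:
  SMD = (25.4 - 14.2)/100 * 0.506 * 1000 = 56.672 mm
Step 2 — daily crop ET (ETc = ET0*Kc):
  ETc = 3.24 * 1.10 = 3.5640 mm/day
Step 3 — irrigation interval (SMD/ETc):
  interval = 56.672 / 3.5640 = 15.9 days
Therefore the irrigation interval = 15.9 days.


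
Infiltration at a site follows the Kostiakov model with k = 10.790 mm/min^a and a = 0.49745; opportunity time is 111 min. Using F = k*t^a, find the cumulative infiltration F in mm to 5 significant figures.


F = 10.790 * 111^0.49745 = 112.32 mm
Therefore the cumulative infiltration F = 112.32 mm.


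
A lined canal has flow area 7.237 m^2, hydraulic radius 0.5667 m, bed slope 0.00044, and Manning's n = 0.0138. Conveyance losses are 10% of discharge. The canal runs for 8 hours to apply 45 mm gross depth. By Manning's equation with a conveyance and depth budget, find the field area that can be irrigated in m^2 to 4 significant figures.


Approach: apply Manning's equation with a conveyance and depth budget, Q = (1/n)*A*R^(2/3)*S^(1/2); Q_field = Q*(1-loss); Area = Q_field*t/(d/1000).
Step 1 — canal discharge (Manning's equation):
  Q = (1/0.0138) * 7.237 * 0.5667^(2/3) * 0.00044^(1/2) = 7.53312 m^3/s
Step 2 — delivered flow: Q_field = 7.53312*(1 - 10/100) = 6.77980 m^3/s
Step 3 — volume delivered: V = 6.77980 * 8*3600 = 195258 m^3
Step 4 — area served: A = V / (depth/1000) = 195258 / 0.045 = 4339000 m^2
Therefore the field area that can be irrigated = 4339000 m^2.


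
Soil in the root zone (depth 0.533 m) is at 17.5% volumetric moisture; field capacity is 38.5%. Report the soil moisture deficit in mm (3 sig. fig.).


Approach: apply the soil moisture deficit relation, SMD = (FC - theta)/100 * depth * 1000.
SMD = (38.5 - 17.5)/100 * 0.533 * 1000 = 112 mm
Therefore the soil moisture deficit = 112 mm.


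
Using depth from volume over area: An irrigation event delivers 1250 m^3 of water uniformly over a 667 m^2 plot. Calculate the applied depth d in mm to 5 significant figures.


Approach: apply depth from volume over area, d = (V/A)*1000.
d = (1250 / 667) * 1000 = 1874.1 mm
Therefore the applied depth d = 1874.1 mm.


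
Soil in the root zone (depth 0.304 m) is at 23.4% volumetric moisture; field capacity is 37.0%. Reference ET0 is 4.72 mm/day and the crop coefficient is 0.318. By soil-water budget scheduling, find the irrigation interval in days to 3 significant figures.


Approach: apply soil-water budget scheduling, SMD = (FC-theta)/100*depth*1000; ETc = ET0*Kc; interval = SMD/ETc.
Step 1 — soil moisture deficit:
  SMD = (37.0 - 23.4)/100 * 0.304 * 1000 = 41.344 mm
Step 2 — daily crop ET (ETc = ET0*Kc):
  ETc = 4.72 * 0.318 = 1.5010 mm/day
Step 3 — irrigation interval (SMD/ETc):
  interval = 41.344 / 1.5010 = 27.5 days
Therefore the irrigation interval = 27.5 days.


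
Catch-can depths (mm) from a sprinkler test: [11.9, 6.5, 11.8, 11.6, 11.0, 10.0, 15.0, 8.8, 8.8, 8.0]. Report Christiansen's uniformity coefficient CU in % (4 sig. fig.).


Approach: apply Christiansen's uniformity coefficient, CU = (1 - mean_abs_deviation/mean)*100.
mean = 10.3400 mm
mean |d_i - mean| = 1.92000 mm
CU = (1 - 1.92000/10.3400)*100 = 81.43 %
Therefore Christiansen's uniformity coefficient CU = 81.43 %.


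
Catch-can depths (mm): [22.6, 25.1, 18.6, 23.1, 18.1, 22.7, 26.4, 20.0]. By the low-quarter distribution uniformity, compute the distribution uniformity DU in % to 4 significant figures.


Approach: apply the low-quarter distribution uniformity, DU = (mean of lowest quarter of readings / overall mean)*100.
sorted lowest 2 of 8: [18.1, 18.6] -> mean = 18.3500 mm
overall mean = 22.0750 mm
DU = (18.3500/22.0750)*100 = 83.13 %
Therefore the distribution uniformity DU = 83.13 %.


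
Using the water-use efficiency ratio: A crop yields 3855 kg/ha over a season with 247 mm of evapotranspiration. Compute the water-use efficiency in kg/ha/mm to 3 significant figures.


Approach: apply the water-use efficiency ratio, WUE = yield/ET.
WUE = 3855 / 247 = 15.6 kg/ha/mm
Therefore the water-use efficiency = 15.6 kg/ha/mm.


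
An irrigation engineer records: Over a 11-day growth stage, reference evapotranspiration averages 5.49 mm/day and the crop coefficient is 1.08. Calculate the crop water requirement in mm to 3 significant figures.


Approach: apply the crop water requirement relation, CWR = ET0 * Kc * days.
CWR = 5.49 * 1.08 * 11 = 65.2 mm
Therefore the crop water requirement = 65.2 mm.


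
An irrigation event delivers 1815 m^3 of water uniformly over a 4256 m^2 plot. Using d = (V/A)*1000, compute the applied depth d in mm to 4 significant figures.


d = (1815 / 4256) * 1000 = 426.5 mm
Therefore the applied depth d = 426.5 mm.


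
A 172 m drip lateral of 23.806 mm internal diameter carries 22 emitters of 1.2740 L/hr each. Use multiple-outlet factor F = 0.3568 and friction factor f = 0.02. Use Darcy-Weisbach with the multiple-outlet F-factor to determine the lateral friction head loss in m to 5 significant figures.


Approach: apply Darcy-Weisbach with the multiple-outlet F-factor, Q = n*q/(3600*1000) m^3/s; v = Q/A; hf = F*f*(L/D)*(v^2/(2g)).
Q = 22*1.2740/(3600*1000) = 7.785556e-06 m^3/s
A = pi*(23.806e-3/2)^2 = 4.451053e-04 m^2, so v = Q/A = 0.01749149 m/s
hf = 0.3568*0.02*(172/0.023806)*(0.01749149^2/(2*9.81)) = 0.00080399 m
Therefore the lateral friction head loss = 0.00080399 m.


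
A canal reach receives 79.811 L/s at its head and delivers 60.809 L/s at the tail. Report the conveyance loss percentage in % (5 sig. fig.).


Approach: apply the conveyance loss ratio, loss% = ((Q_head - Q_tail)/Q_head)*100.
loss = ((79.811 - 60.809)/79.811)*100 = 23.809 %
Therefore the conveyance loss percentage = 23.809 %.


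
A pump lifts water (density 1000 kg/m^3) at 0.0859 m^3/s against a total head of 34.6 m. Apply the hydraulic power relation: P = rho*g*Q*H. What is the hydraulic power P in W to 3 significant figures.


P = 1000 * 9.81 * 0.0859 * 34.6 = 29200 W
Therefore the hydraulic power P = 29200 W.


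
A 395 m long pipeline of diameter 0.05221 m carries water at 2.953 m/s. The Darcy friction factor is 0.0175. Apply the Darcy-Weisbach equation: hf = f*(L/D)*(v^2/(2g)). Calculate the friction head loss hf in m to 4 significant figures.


hf = 0.0175 * (395/0.05221) * (2.953^2 / (2*9.81))
hf = 58.84 m
Therefore the friction head loss hf = 58.84 m.


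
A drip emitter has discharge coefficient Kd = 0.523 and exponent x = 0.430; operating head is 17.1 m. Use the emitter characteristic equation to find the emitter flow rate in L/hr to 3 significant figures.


Approach: apply the emitter characteristic equation, q = Kd * h^x.
q = 0.523 * 17.1^0.430 = 1.77 L/hr
Therefore the emitter flow rate = 1.77 L/hr.


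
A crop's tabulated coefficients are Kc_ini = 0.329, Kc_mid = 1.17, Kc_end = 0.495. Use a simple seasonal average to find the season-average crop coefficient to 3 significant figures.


Approach: apply a simple seasonal average, Kc_avg = (Kc_ini + Kc_mid + Kc_end)/3.
Kc_avg = (0.329 + 1.17 + 0.495)/3 = 0.665
Therefore the season-average crop coefficient = 0.665.


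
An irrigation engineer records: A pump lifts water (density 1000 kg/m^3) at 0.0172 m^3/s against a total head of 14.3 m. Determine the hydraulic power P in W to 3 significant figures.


Approach: apply the hydraulic power relation, P = rho*g*Q*H.
P = 1000 * 9.81 * 0.0172 * 14.3 = 2410 W
Therefore the hydraulic power P = 2410 W.


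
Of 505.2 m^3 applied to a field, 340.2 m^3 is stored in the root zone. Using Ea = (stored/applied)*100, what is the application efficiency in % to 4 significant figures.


Ea = (340.2/505.2)*100 = 67.34 %
Therefore the application efficiency = 67.34 %.


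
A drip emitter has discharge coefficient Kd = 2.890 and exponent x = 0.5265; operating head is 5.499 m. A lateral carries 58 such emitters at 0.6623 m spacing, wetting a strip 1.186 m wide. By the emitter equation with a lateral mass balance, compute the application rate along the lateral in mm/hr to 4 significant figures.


Approach: apply the emitter equation with a lateral mass balance, q = Kd*h^x; Q = n*q; rate = Q/(n*spacing*width).
Step 1 — single emitter flow (q = Kd*h^x):
  q = 2.890 * 5.499^0.5265 = 7.09018 L/hr
Step 2 — total lateral flow: Q = 58 * 7.09018 = 411.230 L/hr
Step 3 — wetted area: A = 58 * 0.6623 * 1.186 = 45.5583 m^2
Step 4 — application rate: Q/A = 411.230/45.5583 = 9.026 mm/hr
Therefore the application rate along the lateral = 9.026 mm/hr.


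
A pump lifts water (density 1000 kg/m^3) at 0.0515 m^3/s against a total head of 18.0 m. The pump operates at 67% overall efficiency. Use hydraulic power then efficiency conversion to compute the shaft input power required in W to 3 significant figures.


Approach: apply hydraulic power then efficiency conversion, P = rho*g*Q*H; P_in = P/eta.
Step 1 — hydraulic power (P = rho*g*Q*H):
  P = 1000 * 9.81 * 0.0515 * 18.0 = 9093.9 W
Step 2 — input power: P_in = P/eta = 9093.9 / 0.67 = 13600 W
Therefore the shaft input power required = 13600 W.


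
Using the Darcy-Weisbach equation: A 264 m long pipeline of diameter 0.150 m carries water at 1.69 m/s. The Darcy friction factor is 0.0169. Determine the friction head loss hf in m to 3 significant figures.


Approach: apply the Darcy-Weisbach equation, hf = f*(L/D)*(v^2/(2g)).
hf = 0.0169 * (264/0.150) * (1.69^2 / (2*9.81))
hf = 4.33 m
Therefore the friction head loss hf = 4.33 m.


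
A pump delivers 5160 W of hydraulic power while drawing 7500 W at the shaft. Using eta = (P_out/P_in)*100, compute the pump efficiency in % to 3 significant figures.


eta = (5160 / 7500) * 100 = 68.8 %
Therefore the pump efficiency = 68.8 %.


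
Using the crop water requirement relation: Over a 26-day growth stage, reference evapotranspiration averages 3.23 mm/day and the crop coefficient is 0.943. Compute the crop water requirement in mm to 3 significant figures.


Approach: apply the crop water requirement relation, CWR = ET0 * Kc * days.
CWR = 3.23 * 0.943 * 26 = 79.2 mm
Therefore the crop water requirement = 79.2 mm.


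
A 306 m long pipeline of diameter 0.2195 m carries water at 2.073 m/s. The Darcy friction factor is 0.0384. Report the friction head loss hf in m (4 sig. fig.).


Approach: apply the Darcy-Weisbach equation, hf = f*(L/D)*(v^2/(2g)).
hf = 0.0384 * (306/0.2195) * (2.073^2 / (2*9.81))
hf = 11.73 m
Therefore the friction head loss hf = 11.73 m.


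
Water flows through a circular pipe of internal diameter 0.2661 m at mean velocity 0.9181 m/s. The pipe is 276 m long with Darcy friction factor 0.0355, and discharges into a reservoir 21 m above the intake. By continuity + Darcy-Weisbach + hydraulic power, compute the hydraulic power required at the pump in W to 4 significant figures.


Approach: apply continuity + Darcy-Weisbach + hydraulic power, Q = A*v; hf = f*(L/D)*(v^2/(2g)); H = static + hf; P = rho*g*Q*H.
Step 1 — flow rate (continuity, Q = A*v):
  A = pi*(0.2661/2)^2 = 0.0556134 m^2
  Q = 0.0556134 * 0.9181 = 0.0510587 m^3/s
Step 2 — friction head loss (Darcy-Weisbach):
  hf = 0.0355 * (276/0.2661) * (0.9181^2 / (2*9.81))
  hf = 1.58188 m
Step 3 — total head: H = 21 + 1.58188 = 22.5819 m
Step 4 — hydraulic power (P = rho*g*Q*H):
  P = 1000 * 9.81 * 0.0510587 * 22.5819 = 11310 W
Therefore the hydraulic power required at the pump = 11310 W.


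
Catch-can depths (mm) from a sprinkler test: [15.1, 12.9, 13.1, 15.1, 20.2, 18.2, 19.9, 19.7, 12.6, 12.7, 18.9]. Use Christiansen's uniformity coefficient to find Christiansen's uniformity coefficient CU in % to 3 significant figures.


Approach: apply Christiansen's uniformity coefficient, CU = (1 - mean_abs_deviation/mean)*100.
mean = 16.218 mm
mean |d_i - mean| = 2.8744 mm
CU = (1 - 2.8744/16.218)*100 = 82.3 %
Therefore Christiansen's uniformity coefficient CU = 82.3 %.


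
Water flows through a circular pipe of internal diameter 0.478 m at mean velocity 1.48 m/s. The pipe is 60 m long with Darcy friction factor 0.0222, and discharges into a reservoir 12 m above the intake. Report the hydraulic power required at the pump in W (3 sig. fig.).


Approach: apply continuity + Darcy-Weisbach + hydraulic power, Q = A*v; hf = f*(L/D)*(v^2/(2g)); H = static + hf; P = rho*g*Q*H.
Step 1 — flow rate (continuity, Q = A*v):
  A = pi*(0.478/2)^2 = 0.17945 m^2
  Q = 0.17945 * 1.48 = 0.26559 m^3/s
Step 2 — friction head loss (Darcy-Weisbach):
  hf = 0.0222 * (60/0.478) * (1.48^2 / (2*9.81))
  hf = 0.31110 m
Step 3 — total head: H = 12 + 0.31110 = 12.311 m
Step 4 — hydraulic power (P = rho*g*Q*H):
  P = 1000 * 9.81 * 0.26559 * 12.311 = 32100 W
Therefore the hydraulic power required at the pump = 32100 W.


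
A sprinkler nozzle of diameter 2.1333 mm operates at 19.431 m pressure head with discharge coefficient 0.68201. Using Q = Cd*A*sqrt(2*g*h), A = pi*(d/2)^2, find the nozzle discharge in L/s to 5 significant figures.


A = pi*(2.1333e-3/2)^2 = 3.574323e-06 m^2
Q = 0.68201 * 3.574323e-06 * sqrt(2*9.81*19.431) * 1000 = 0.047597 L/s
Therefore the nozzle discharge = 0.047597 L/s.


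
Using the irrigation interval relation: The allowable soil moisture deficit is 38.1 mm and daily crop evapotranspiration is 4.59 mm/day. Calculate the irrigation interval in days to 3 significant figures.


Approach: apply the irrigation interval relation, interval = SMD / ETc.
interval = 38.1 / 4.59 = 8.30 days
Therefore the irrigation interval = 8.30 days.


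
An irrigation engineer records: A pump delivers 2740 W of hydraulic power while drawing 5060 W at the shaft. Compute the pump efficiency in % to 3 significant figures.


Approach: apply the efficiency ratio, eta = (P_out/P_in)*100.
eta = (2740 / 5060) * 100 = 54.2 %
Therefore the pump efficiency = 54.2 %.


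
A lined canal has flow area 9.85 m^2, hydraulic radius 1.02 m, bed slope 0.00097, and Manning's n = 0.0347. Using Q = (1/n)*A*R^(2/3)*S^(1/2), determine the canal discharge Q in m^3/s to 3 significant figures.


Q = (1/0.0347) * 9.85 * 1.02^(2/3) * 0.00097^(1/2) = 8.96 m^3/s
Therefore the canal discharge Q = 8.96 m^3/s.


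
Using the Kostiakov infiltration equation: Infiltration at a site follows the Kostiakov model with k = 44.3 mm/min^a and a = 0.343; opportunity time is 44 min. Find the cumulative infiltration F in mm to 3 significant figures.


Approach: apply the Kostiakov infiltration equation, F = k*t^a.
F = 44.3 * 44^0.343 = 162 mm
Therefore the cumulative infiltration F = 162 mm.


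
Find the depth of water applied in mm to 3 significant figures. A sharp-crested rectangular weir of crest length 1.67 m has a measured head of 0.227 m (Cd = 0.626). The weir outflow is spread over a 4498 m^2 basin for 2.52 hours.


Approach: apply the rectangular weir equation with a volume-to-depth conversion, Q = (2/3)*Cd*L*sqrt(2g)*H^1.5; d = Q*t/A * 1000.
Step 1 — weir discharge:
  Q = (2/3)*0.626*1.67*sqrt(2*9.81)*0.227^1.5 = 0.33388 m^3/s
Step 2 — volume: V = 0.33388 * 2.52*3600 = 3028.9 m^3
Step 3 — depth: d = V/A * 1000 = 3028.9/4498 * 1000 = 673 mm
Therefore the depth of water applied = 673 mm.


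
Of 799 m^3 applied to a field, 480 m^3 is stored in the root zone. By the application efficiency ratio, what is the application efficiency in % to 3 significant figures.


Approach: apply the application efficiency ratio, Ea = (stored/applied)*100.
Ea = (480/799)*100 = 60.1 %
Therefore the application efficiency = 60.1 %.


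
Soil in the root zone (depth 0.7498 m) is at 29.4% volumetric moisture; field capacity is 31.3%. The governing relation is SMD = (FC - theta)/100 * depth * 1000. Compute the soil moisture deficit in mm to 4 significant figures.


SMD = (31.3 - 29.4)/100 * 0.7498 * 1000 = 14.25 mm
Therefore the soil moisture deficit = 14.25 mm.


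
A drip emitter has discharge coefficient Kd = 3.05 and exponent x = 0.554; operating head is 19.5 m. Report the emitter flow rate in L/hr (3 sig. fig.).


Approach: apply the emitter characteristic equation, q = Kd * h^x.
q = 3.05 * 19.5^0.554 = 15.8 L/hr
Therefore the emitter flow rate = 15.8 L/hr.


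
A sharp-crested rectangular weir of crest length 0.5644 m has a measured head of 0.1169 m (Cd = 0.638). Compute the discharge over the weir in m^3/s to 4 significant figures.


Approach: apply the rectangular weir equation, Q = (2/3)*Cd*L*sqrt(2g)*H^1.5.
Q = (2/3)*0.638*0.5644*sqrt(2*9.81)*0.1169^1.5 = 0.04250 m^3/s
Therefore the discharge over the weir = 0.04250 m^3/s.


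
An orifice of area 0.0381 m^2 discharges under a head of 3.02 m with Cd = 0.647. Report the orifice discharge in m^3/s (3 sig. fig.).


Approach: apply the orifice equation, Q = Cd*A*sqrt(2*g*h).
Q = 0.647 * 0.0381 * sqrt(2*9.81*3.02) = 0.190 m^3/s
Therefore the orifice discharge = 0.190 m^3/s.


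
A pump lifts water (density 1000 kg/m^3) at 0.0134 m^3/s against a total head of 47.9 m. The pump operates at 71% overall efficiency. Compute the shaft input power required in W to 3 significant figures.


Approach: apply hydraulic power then efficiency conversion, P = rho*g*Q*H; P_in = P/eta.
Step 1 — hydraulic power (P = rho*g*Q*H):
  P = 1000 * 9.81 * 0.0134 * 47.9 = 6296.6 W
Step 2 — input power: P_in = P/eta = 6296.6 / 0.71 = 8870 W
Therefore the shaft input power required = 8870 W.


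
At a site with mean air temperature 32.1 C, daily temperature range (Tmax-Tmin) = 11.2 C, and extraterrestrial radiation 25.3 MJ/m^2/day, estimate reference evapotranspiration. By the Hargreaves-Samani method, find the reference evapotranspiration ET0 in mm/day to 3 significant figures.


Approach: apply the Hargreaves-Samani method, ET0 = 0.0023*(Tmean+17.8)*sqrt(Tmax-Tmin)*0.408*Ra.
ET0 = 0.0023*(32.1+17.8)*sqrt(11.2)*0.408*25.3 = 3.96 mm/day
Therefore the reference evapotranspiration ET0 = 3.96 mm/day.
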